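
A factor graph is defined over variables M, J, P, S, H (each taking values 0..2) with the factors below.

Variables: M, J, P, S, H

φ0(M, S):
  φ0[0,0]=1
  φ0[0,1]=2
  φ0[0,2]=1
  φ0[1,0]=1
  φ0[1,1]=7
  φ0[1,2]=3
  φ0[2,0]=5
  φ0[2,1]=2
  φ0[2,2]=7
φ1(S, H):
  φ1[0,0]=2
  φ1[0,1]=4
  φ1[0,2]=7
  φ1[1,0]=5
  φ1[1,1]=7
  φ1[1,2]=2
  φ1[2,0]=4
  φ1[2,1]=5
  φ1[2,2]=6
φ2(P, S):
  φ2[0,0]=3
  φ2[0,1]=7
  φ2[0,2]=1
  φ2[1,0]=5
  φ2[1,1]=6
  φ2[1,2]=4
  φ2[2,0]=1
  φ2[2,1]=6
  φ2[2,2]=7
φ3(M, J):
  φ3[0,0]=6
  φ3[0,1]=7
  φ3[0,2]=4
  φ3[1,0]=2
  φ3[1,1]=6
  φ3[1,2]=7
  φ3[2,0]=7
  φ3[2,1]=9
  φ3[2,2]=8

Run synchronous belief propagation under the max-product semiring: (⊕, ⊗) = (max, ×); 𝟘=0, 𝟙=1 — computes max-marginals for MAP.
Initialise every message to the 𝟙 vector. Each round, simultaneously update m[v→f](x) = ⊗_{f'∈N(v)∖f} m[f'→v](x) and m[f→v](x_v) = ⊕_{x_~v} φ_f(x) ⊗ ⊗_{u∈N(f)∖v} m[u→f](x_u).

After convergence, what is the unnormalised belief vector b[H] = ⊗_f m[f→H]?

b[H] = [1764, 2401, 2646]

init: all messages = 𝟙 over 3 values
r1 m[φ0→M] = [2, 7, 7]
r1 m[φ0→S] = [5, 7, 7]
r1 m[φ1→S] = [7, 7, 6]
r1 m[φ1→H] = [5, 7, 7]
r1 m[φ2→P] = [7, 6, 7]
r1 m[φ2→S] = [5, 7, 7]
r1 m[φ3→M] = [7, 7, 9]
r1 m[φ3→J] = [7, 9, 8]
r1 m[M→φ0] = [1, 1, 1]
r1 m[M→φ3] = [1, 1, 1]
r1 m[J→φ3] = [1, 1, 1]
r1 m[P→φ2] = [1, 1, 1]
r1 m[S→φ0] = [1, 1, 1]
r1 m[S→φ1] = [1, 1, 1]
r1 m[S→φ2] = [1, 1, 1]
r1 m[H→φ1] = [1, 1, 1]
r2 m[φ0→M] = [2, 7, 7]
r2 m[φ0→S] = [5, 7, 7]
r2 m[φ1→S] = [7, 7, 6]
r2 m[φ1→H] = [5, 7, 7]
r2 m[φ2→P] = [7, 6, 7]
r2 m[φ2→S] = [5, 7, 7]
r2 m[φ3→M] = [7, 7, 9]
r2 m[φ3→J] = [7, 9, 8]
r2 m[M→φ0] = [7, 7, 9]
r2 m[M→φ3] = [2, 7, 7]
r2 m[J→φ3] = [1, 1, 1]
r2 m[P→φ2] = [1, 1, 1]
r2 m[S→φ0] = [35, 49, 42]
r2 m[S→φ1] = [25, 49, 49]
r2 m[S→φ2] = [35, 49, 42]
r2 m[H→φ1] = [1, 1, 1]
r3 m[φ0→M] = [98, 343, 294]
r3 m[φ0→S] = [45, 49, 63]
r3 m[φ1→S] = [7, 7, 6]
r3 m[φ1→H] = [245, 343, 294]
r3 m[φ2→P] = [343, 294, 294]
r3 m[φ2→S] = [5, 7, 7]
r3 m[φ3→M] = [7, 7, 9]
r3 m[φ3→J] = [49, 63, 56]
r3 m[M→φ0] = [7, 7, 9]
r3 m[M→φ3] = [2, 7, 7]
r3 m[J→φ3] = [1, 1, 1]
r3 m[P→φ2] = [1, 1, 1]
r3 m[S→φ0] = [35, 49, 42]
r3 m[S→φ1] = [25, 49, 49]
r3 m[S→φ2] = [35, 49, 42]
r3 m[H→φ1] = [1, 1, 1]
r4 m[φ0→M] = [98, 343, 294]
r4 m[φ0→S] = [45, 49, 63]
r4 m[φ1→S] = [7, 7, 6]
r4 m[φ1→H] = [245, 343, 294]
r4 m[φ2→P] = [343, 294, 294]
r4 m[φ2→S] = [5, 7, 7]
r4 m[φ3→M] = [7, 7, 9]
r4 m[φ3→J] = [49, 63, 56]
r4 m[M→φ0] = [7, 7, 9]
r4 m[M→φ3] = [98, 343, 294]
r4 m[J→φ3] = [1, 1, 1]
r4 m[P→φ2] = [1, 1, 1]
r4 m[S→φ0] = [35, 49, 42]
r4 m[S→φ1] = [225, 343, 441]
r4 m[S→φ2] = [315, 343, 378]
r4 m[H→φ1] = [1, 1, 1]
r5 m[φ0→M] = [98, 343, 294]
r5 m[φ0→S] = [45, 49, 63]
r5 m[φ1→S] = [7, 7, 6]
r5 m[φ1→H] = [1764, 2401, 2646]
r5 m[φ2→P] = [2401, 2058, 2646]
r5 m[φ2→S] = [5, 7, 7]
r5 m[φ3→M] = [7, 7, 9]
r5 m[φ3→J] = [2058, 2646, 2401]
r5 m[M→φ0] = [7, 7, 9]
r5 m[M→φ3] = [98, 343, 294]
r5 m[J→φ3] = [1, 1, 1]
r5 m[P→φ2] = [1, 1, 1]
r5 m[S→φ0] = [35, 49, 42]
r5 m[S→φ1] = [225, 343, 441]
r5 m[S→φ2] = [315, 343, 378]
r5 m[H→φ1] = [1, 1, 1]
r6 m[φ0→M] = [98, 343, 294]
r6 m[φ0→S] = [45, 49, 63]
r6 m[φ1→S] = [7, 7, 6]
r6 m[φ1→H] = [1764, 2401, 2646]
r6 m[φ2→P] = [2401, 2058, 2646]
r6 m[φ2→S] = [5, 7, 7]
r6 m[φ3→M] = [7, 7, 9]
r6 m[φ3→J] = [2058, 2646, 2401]
r6 m[M→φ0] = [7, 7, 9]
r6 m[M→φ3] = [98, 343, 294]
r6 m[J→φ3] = [1, 1, 1]
r6 m[P→φ2] = [1, 1, 1]
r6 m[S→φ0] = [35, 49, 42]
r6 m[S→φ1] = [225, 343, 441]
r6 m[S→φ2] = [315, 343, 378]
r6 m[H→φ1] = [1, 1, 1]
fixed point reached at round 6
b[H] = ⊗ incoming = [1764, 2401, 2646]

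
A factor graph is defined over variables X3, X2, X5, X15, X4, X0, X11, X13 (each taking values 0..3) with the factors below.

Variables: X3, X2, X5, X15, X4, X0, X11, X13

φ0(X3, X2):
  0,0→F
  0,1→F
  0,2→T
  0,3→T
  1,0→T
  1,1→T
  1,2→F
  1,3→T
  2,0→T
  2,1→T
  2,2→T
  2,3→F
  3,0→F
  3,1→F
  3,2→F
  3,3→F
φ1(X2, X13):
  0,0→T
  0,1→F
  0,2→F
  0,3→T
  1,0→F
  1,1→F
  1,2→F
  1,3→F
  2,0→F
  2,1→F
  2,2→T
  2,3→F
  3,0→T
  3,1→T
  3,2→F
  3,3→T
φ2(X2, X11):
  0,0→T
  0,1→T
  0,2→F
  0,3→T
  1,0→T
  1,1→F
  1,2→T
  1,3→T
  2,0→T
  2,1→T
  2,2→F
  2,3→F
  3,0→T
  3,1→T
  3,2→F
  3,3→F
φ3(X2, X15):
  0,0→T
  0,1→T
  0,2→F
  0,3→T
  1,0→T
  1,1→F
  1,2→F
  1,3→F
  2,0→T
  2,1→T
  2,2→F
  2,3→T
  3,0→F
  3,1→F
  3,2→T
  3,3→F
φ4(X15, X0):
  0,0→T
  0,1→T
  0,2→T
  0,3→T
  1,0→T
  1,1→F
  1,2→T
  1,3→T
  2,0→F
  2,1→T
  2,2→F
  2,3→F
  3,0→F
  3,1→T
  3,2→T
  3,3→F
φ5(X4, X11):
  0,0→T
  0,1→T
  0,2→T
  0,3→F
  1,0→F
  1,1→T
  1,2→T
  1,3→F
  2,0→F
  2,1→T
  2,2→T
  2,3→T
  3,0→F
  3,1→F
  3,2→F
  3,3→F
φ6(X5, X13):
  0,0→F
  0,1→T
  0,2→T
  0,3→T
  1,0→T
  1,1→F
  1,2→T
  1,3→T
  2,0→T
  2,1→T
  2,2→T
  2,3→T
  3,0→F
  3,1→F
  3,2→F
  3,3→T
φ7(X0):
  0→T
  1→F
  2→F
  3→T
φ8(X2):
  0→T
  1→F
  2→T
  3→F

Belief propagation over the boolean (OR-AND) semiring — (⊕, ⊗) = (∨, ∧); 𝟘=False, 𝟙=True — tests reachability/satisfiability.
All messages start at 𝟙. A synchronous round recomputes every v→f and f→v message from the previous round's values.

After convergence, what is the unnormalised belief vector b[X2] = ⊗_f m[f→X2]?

b[X2] = [T, F, T, F]

init: all messages = 𝟙 over 4 values
r1 m[φ0→X3] = [T, T, T, F]
r1 m[φ0→X2] = [T, T, T, T]
r1 m[φ1→X2] = [T, F, T, T]
r1 m[φ1→X13] = [T, T, T, T]
r1 m[φ2→X2] = [T, T, T, T]
r1 m[φ2→X11] = [T, T, T, T]
r1 m[φ3→X2] = [T, T, T, T]
r1 m[φ3→X15] = [T, T, T, T]
r1 m[φ4→X15] = [T, T, T, T]
r1 m[φ4→X0] = [T, T, T, T]
r1 m[φ5→X4] = [T, T, T, F]
r1 m[φ5→X11] = [T, T, T, T]
r1 m[φ6→X5] = [T, T, T, T]
r1 m[φ6→X13] = [T, T, T, T]
r1 m[φ7→X0] = [T, F, F, T]
r1 m[φ8→X2] = [T, F, T, F]
r1 m[X3→φ0] = [T, T, T, T]
r1 m[X2→φ0] = [T, T, T, T]
r1 m[X2→φ1] = [T, T, T, T]
r1 m[X2→φ2] = [T, T, T, T]
r1 m[X2→φ3] = [T, T, T, T]
r1 m[X2→φ8] = [T, T, T, T]
r1 m[X5→φ6] = [T, T, T, T]
r1 m[X15→φ3] = [T, T, T, T]
r1 m[X15→φ4] = [T, T, T, T]
r1 m[X4→φ5] = [T, T, T, T]
r1 m[X0→φ4] = [T, T, T, T]
r1 m[X0→φ7] = [T, T, T, T]
r1 m[X11→φ2] = [T, T, T, T]
r1 m[X11→φ5] = [T, T, T, T]
r1 m[X13→φ1] = [T, T, T, T]
r1 m[X13→φ6] = [T, T, T, T]
r2 m[φ0→X3] = [T, T, T, F]
r2 m[φ0→X2] = [T, T, T, T]
r2 m[φ1→X2] = [T, F, T, T]
r2 m[φ1→X13] = [T, T, T, T]
r2 m[φ2→X2] = [T, T, T, T]
r2 m[φ2→X11] = [T, T, T, T]
r2 m[φ3→X2] = [T, T, T, T]
r2 m[φ3→X15] = [T, T, T, T]
r2 m[φ4→X15] = [T, T, T, T]
r2 m[φ4→X0] = [T, T, T, T]
r2 m[φ5→X4] = [T, T, T, F]
r2 m[φ5→X11] = [T, T, T, T]
r2 m[φ6→X5] = [T, T, T, T]
r2 m[φ6→X13] = [T, T, T, T]
r2 m[φ7→X0] = [T, F, F, T]
r2 m[φ8→X2] = [T, F, T, F]
r2 m[X3→φ0] = [T, T, T, T]
r2 m[X2→φ0] = [T, F, T, F]
r2 m[X2→φ1] = [T, F, T, F]
r2 m[X2→φ2] = [T, F, T, F]
r2 m[X2→φ3] = [T, F, T, F]
r2 m[X2→φ8] = [T, F, T, T]
r2 m[X5→φ6] = [T, T, T, T]
r2 m[X15→φ3] = [T, T, T, T]
r2 m[X15→φ4] = [T, T, T, T]
r2 m[X4→φ5] = [T, T, T, T]
r2 m[X0→φ4] = [T, F, F, T]
r2 m[X0→φ7] = [T, T, T, T]
r2 m[X11→φ2] = [T, T, T, T]
r2 m[X11→φ5] = [T, T, T, T]
r2 m[X13→φ1] = [T, T, T, T]
r2 m[X13→φ6] = [T, T, T, T]
r3 m[φ0→X3] = [T, T, T, F]
r3 m[φ0→X2] = [T, T, T, T]
r3 m[φ1→X2] = [T, F, T, T]
r3 m[φ1→X13] = [T, F, T, T]
r3 m[φ2→X2] = [T, T, T, T]
r3 m[φ2→X11] = [T, T, F, T]
r3 m[φ3→X2] = [T, T, T, T]
r3 m[φ3→X15] = [T, T, F, T]
r3 m[φ4→X15] = [T, T, F, F]
r3 m[φ4→X0] = [T, T, T, T]
r3 m[φ5→X4] = [T, T, T, F]
r3 m[φ5→X11] = [T, T, T, T]
r3 m[φ6→X5] = [T, T, T, T]
r3 m[φ6→X13] = [T, T, T, T]
r3 m[φ7→X0] = [T, F, F, T]
r3 m[φ8→X2] = [T, F, T, F]
r3 m[X3→φ0] = [T, T, T, T]
r3 m[X2→φ0] = [T, F, T, F]
r3 m[X2→φ1] = [T, F, T, F]
r3 m[X2→φ2] = [T, F, T, F]
r3 m[X2→φ3] = [T, F, T, F]
r3 m[X2→φ8] = [T, F, T, T]
r3 m[X5→φ6] = [T, T, T, T]
r3 m[X15→φ3] = [T, T, T, T]
r3 m[X15→φ4] = [T, T, T, T]
r3 m[X4→φ5] = [T, T, T, T]
r3 m[X0→φ4] = [T, F, F, T]
r3 m[X0→φ7] = [T, T, T, T]
r3 m[X11→φ2] = [T, T, T, T]
r3 m[X11→φ5] = [T, T, T, T]
r3 m[X13→φ1] = [T, T, T, T]
r3 m[X13→φ6] = [T, T, T, T]
r4 m[φ0→X3] = [T, T, T, F]
r4 m[φ0→X2] = [T, T, T, T]
r4 m[φ1→X2] = [T, F, T, T]
r4 m[φ1→X13] = [T, F, T, T]
r4 m[φ2→X2] = [T, T, T, T]
r4 m[φ2→X11] = [T, T, F, T]
r4 m[φ3→X2] = [T, T, T, T]
r4 m[φ3→X15] = [T, T, F, T]
r4 m[φ4→X15] = [T, T, F, F]
r4 m[φ4→X0] = [T, T, T, T]
r4 m[φ5→X4] = [T, T, T, F]
r4 m[φ5→X11] = [T, T, T, T]
r4 m[φ6→X5] = [T, T, T, T]
r4 m[φ6→X13] = [T, T, T, T]
r4 m[φ7→X0] = [T, F, F, T]
r4 m[φ8→X2] = [T, F, T, F]
r4 m[X3→φ0] = [T, T, T, T]
r4 m[X2→φ0] = [T, F, T, F]
r4 m[X2→φ1] = [T, F, T, F]
r4 m[X2→φ2] = [T, F, T, F]
r4 m[X2→φ3] = [T, F, T, F]
r4 m[X2→φ8] = [T, F, T, T]
r4 m[X5→φ6] = [T, T, T, T]
r4 m[X15→φ3] = [T, T, F, F]
r4 m[X15→φ4] = [T, T, F, T]
r4 m[X4→φ5] = [T, T, T, T]
r4 m[X0→φ4] = [T, F, F, T]
r4 m[X0→φ7] = [T, T, T, T]
r4 m[X11→φ2] = [T, T, T, T]
r4 m[X11→φ5] = [T, T, F, T]
r4 m[X13→φ1] = [T, T, T, T]
r4 m[X13→φ6] = [T, F, T, T]
r5 m[φ0→X3] = [T, T, T, F]
r5 m[φ0→X2] = [T, T, T, T]
r5 m[φ1→X2] = [T, F, T, T]
r5 m[φ1→X13] = [T, F, T, T]
r5 m[φ2→X2] = [T, T, T, T]
r5 m[φ2→X11] = [T, T, F, T]
r5 m[φ3→X2] = [T, T, T, F]
r5 m[φ3→X15] = [T, T, F, T]
r5 m[φ4→X15] = [T, T, F, F]
r5 m[φ4→X0] = [T, T, T, T]
r5 m[φ5→X4] = [T, T, T, F]
r5 m[φ5→X11] = [T, T, T, T]
r5 m[φ6→X5] = [T, T, T, T]
r5 m[φ6→X13] = [T, T, T, T]
r5 m[φ7→X0] = [T, F, F, T]
r5 m[φ8→X2] = [T, F, T, F]
r5 m[X3→φ0] = [T, T, T, T]
r5 m[X2→φ0] = [T, F, T, F]
r5 m[X2→φ1] = [T, F, T, F]
r5 m[X2→φ2] = [T, F, T, F]
r5 m[X2→φ3] = [T, F, T, F]
r5 m[X2→φ8] = [T, F, T, T]
r5 m[X5→φ6] = [T, T, T, T]
r5 m[X15→φ3] = [T, T, F, F]
r5 m[X15→φ4] = [T, T, F, T]
r5 m[X4→φ5] = [T, T, T, T]
r5 m[X0→φ4] = [T, F, F, T]
r5 m[X0→φ7] = [T, T, T, T]
r5 m[X11→φ2] = [T, T, T, T]
r5 m[X11→φ5] = [T, T, F, T]
r5 m[X13→φ1] = [T, T, T, T]
r5 m[X13→φ6] = [T, F, T, T]
r6 m[φ0→X3] = [T, T, T, F]
r6 m[φ0→X2] = [T, T, T, T]
r6 m[φ1→X2] = [T, F, T, T]
r6 m[φ1→X13] = [T, F, T, T]
r6 m[φ2→X2] = [T, T, T, T]
r6 m[φ2→X11] = [T, T, F, T]
r6 m[φ3→X2] = [T, T, T, F]
r6 m[φ3→X15] = [T, T, F, T]
r6 m[φ4→X15] = [T, T, F, F]
r6 m[φ4→X0] = [T, T, T, T]
r6 m[φ5→X4] = [T, T, T, F]
r6 m[φ5→X11] = [T, T, T, T]
r6 m[φ6→X5] = [T, T, T, T]
r6 m[φ6→X13] = [T, T, T, T]
r6 m[φ7→X0] = [T, F, F, T]
r6 m[φ8→X2] = [T, F, T, F]
r6 m[X3→φ0] = [T, T, T, T]
r6 m[X2→φ0] = [T, F, T, F]
r6 m[X2→φ1] = [T, F, T, F]
r6 m[X2→φ2] = [T, F, T, F]
r6 m[X2→φ3] = [T, F, T, F]
r6 m[X2→φ8] = [T, F, T, F]
r6 m[X5→φ6] = [T, T, T, T]
r6 m[X15→φ3] = [T, T, F, F]
r6 m[X15→φ4] = [T, T, F, T]
r6 m[X4→φ5] = [T, T, T, T]
r6 m[X0→φ4] = [T, F, F, T]
r6 m[X0→φ7] = [T, T, T, T]
r6 m[X11→φ2] = [T, T, T, T]
r6 m[X11→φ5] = [T, T, F, T]
r6 m[X13→φ1] = [T, T, T, T]
r6 m[X13→φ6] = [T, F, T, T]
r7 m[φ0→X3] = [T, T, T, F]
r7 m[φ0→X2] = [T, T, T, T]
r7 m[φ1→X2] = [T, F, T, T]
r7 m[φ1→X13] = [T, F, T, T]
r7 m[φ2→X2] = [T, T, T, T]
r7 m[φ2→X11] = [T, T, F, T]
r7 m[φ3→X2] = [T, T, T, F]
r7 m[φ3→X15] = [T, T, F, T]
r7 m[φ4→X15] = [T, T, F, F]
r7 m[φ4→X0] = [T, T, T, T]
r7 m[φ5→X4] = [T, T, T, F]
r7 m[φ5→X11] = [T, T, T, T]
r7 m[φ6→X5] = [T, T, T, T]
r7 m[φ6→X13] = [T, T, T, T]
r7 m[φ7→X0] = [T, F, F, T]
r7 m[φ8→X2] = [T, F, T, F]
r7 m[X3→φ0] = [T, T, T, T]
r7 m[X2→φ0] = [T, F, T, F]
r7 m[X2→φ1] = [T, F, T, F]
r7 m[X2→φ2] = [T, F, T, F]
r7 m[X2→φ3] = [T, F, T, F]
r7 m[X2→φ8] = [T, F, T, F]
r7 m[X5→φ6] = [T, T, T, T]
r7 m[X15→φ3] = [T, T, F, F]
r7 m[X15→φ4] = [T, T, F, T]
r7 m[X4→φ5] = [T, T, T, T]
r7 m[X0→φ4] = [T, F, F, T]
r7 m[X0→φ7] = [T, T, T, T]
r7 m[X11→φ2] = [T, T, T, T]
r7 m[X11→φ5] = [T, T, F, T]
r7 m[X13→φ1] = [T, T, T, T]
r7 m[X13→φ6] = [T, F, T, T]
fixed point reached at round 7
b[X2] = ⊗ incoming = [T, F, T, F]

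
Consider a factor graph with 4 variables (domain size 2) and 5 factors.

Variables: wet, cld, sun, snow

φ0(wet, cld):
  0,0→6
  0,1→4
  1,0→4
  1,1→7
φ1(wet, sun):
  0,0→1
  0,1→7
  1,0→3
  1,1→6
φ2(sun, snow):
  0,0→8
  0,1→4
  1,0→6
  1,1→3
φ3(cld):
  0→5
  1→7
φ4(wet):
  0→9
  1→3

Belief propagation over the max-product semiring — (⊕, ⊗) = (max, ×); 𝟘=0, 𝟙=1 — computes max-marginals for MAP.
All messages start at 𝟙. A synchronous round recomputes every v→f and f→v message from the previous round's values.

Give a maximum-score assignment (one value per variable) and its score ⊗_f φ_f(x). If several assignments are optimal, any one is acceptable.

assignment: (wet=0, cld=0, sun=1, snow=0); score = 11340

init: all messages = 𝟙 over 2 values
r1 m[φ0→wet] = [6, 7]
r1 m[φ0→cld] = [6, 7]
r1 m[φ1→wet] = [7, 6]
r1 m[φ1→sun] = [3, 7]
r1 m[φ2→sun] = [8, 6]
r1 m[φ2→snow] = [8, 4]
r1 m[φ3→cld] = [5, 7]
r1 m[φ4→wet] = [9, 3]
r1 m[wet→φ0] = [1, 1]
r1 m[wet→φ1] = [1, 1]
r1 m[wet→φ4] = [1, 1]
r1 m[cld→φ0] = [1, 1]
r1 m[cld→φ3] = [1, 1]
r1 m[sun→φ1] = [1, 1]
r1 m[sun→φ2] = [1, 1]
r1 m[snow→φ2] = [1, 1]
r2 m[φ0→wet] = [6, 7]
r2 m[φ0→cld] = [6, 7]
r2 m[φ1→wet] = [7, 6]
r2 m[φ1→sun] = [3, 7]
r2 m[φ2→sun] = [8, 6]
r2 m[φ2→snow] = [8, 4]
r2 m[φ3→cld] = [5, 7]
r2 m[φ4→wet] = [9, 3]
r2 m[wet→φ0] = [63, 18]
r2 m[wet→φ1] = [54, 21]
r2 m[wet→φ4] = [42, 42]
r2 m[cld→φ0] = [5, 7]
r2 m[cld→φ3] = [6, 7]
r2 m[sun→φ1] = [8, 6]
r2 m[sun→φ2] = [3, 7]
r2 m[snow→φ2] = [1, 1]
r3 m[φ0→wet] = [30, 49]
r3 m[φ0→cld] = [378, 252]
r3 m[φ1→wet] = [42, 36]
r3 m[φ1→sun] = [63, 378]
r3 m[φ2→sun] = [8, 6]
r3 m[φ2→snow] = [42, 21]
r3 m[φ3→cld] = [5, 7]
r3 m[φ4→wet] = [9, 3]
r3 m[wet→φ0] = [63, 18]
r3 m[wet→φ1] = [54, 21]
r3 m[wet→φ4] = [42, 42]
r3 m[cld→φ0] = [5, 7]
r3 m[cld→φ3] = [6, 7]
r3 m[sun→φ1] = [8, 6]
r3 m[sun→φ2] = [3, 7]
r3 m[snow→φ2] = [1, 1]
r4 m[φ0→wet] = [30, 49]
r4 m[φ0→cld] = [378, 252]
r4 m[φ1→wet] = [42, 36]
r4 m[φ1→sun] = [63, 378]
r4 m[φ2→sun] = [8, 6]
r4 m[φ2→snow] = [42, 21]
r4 m[φ3→cld] = [5, 7]
r4 m[φ4→wet] = [9, 3]
r4 m[wet→φ0] = [378, 108]
r4 m[wet→φ1] = [270, 147]
r4 m[wet→φ4] = [1260, 1764]
r4 m[cld→φ0] = [5, 7]
r4 m[cld→φ3] = [378, 252]
r4 m[sun→φ1] = [8, 6]
r4 m[sun→φ2] = [63, 378]
r4 m[snow→φ2] = [1, 1]
r5 m[φ0→wet] = [30, 49]
r5 m[φ0→cld] = [2268, 1512]
r5 m[φ1→wet] = [42, 36]
r5 m[φ1→sun] = [441, 1890]
r5 m[φ2→sun] = [8, 6]
r5 m[φ2→snow] = [2268, 1134]
r5 m[φ3→cld] = [5, 7]
r5 m[φ4→wet] = [9, 3]
r5 m[wet→φ0] = [378, 108]
r5 m[wet→φ1] = [270, 147]
r5 m[wet→φ4] = [1260, 1764]
r5 m[cld→φ0] = [5, 7]
r5 m[cld→φ3] = [378, 252]
r5 m[sun→φ1] = [8, 6]
r5 m[sun→φ2] = [63, 378]
r5 m[snow→φ2] = [1, 1]
r6 m[φ0→wet] = [30, 49]
r6 m[φ0→cld] = [2268, 1512]
r6 m[φ1→wet] = [42, 36]
r6 m[φ1→sun] = [441, 1890]
r6 m[φ2→sun] = [8, 6]
r6 m[φ2→snow] = [2268, 1134]
r6 m[φ3→cld] = [5, 7]
r6 m[φ4→wet] = [9, 3]
r6 m[wet→φ0] = [378, 108]
r6 m[wet→φ1] = [270, 147]
r6 m[wet→φ4] = [1260, 1764]
r6 m[cld→φ0] = [5, 7]
r6 m[cld→φ3] = [2268, 1512]
r6 m[sun→φ1] = [8, 6]
r6 m[sun→φ2] = [441, 1890]
r6 m[snow→φ2] = [1, 1]
r7 m[φ0→wet] = [30, 49]
r7 m[φ0→cld] = [2268, 1512]
r7 m[φ1→wet] = [42, 36]
r7 m[φ1→sun] = [441, 1890]
r7 m[φ2→sun] = [8, 6]
r7 m[φ2→snow] = [11340, 5670]
r7 m[φ3→cld] = [5, 7]
r7 m[φ4→wet] = [9, 3]
r7 m[wet→φ0] = [378, 108]
r7 m[wet→φ1] = [270, 147]
r7 m[wet→φ4] = [1260, 1764]
r7 m[cld→φ0] = [5, 7]
r7 m[cld→φ3] = [2268, 1512]
r7 m[sun→φ1] = [8, 6]
r7 m[sun→φ2] = [441, 1890]
r7 m[snow→φ2] = [1, 1]
r8 m[φ0→wet] = [30, 49]
r8 m[φ0→cld] = [2268, 1512]
r8 m[φ1→wet] = [42, 36]
r8 m[φ1→sun] = [441, 1890]
r8 m[φ2→sun] = [8, 6]
r8 m[φ2→snow] = [11340, 5670]
r8 m[φ3→cld] = [5, 7]
r8 m[φ4→wet] = [9, 3]
r8 m[wet→φ0] = [378, 108]
r8 m[wet→φ1] = [270, 147]
r8 m[wet→φ4] = [1260, 1764]
r8 m[cld→φ0] = [5, 7]
r8 m[cld→φ3] = [2268, 1512]
r8 m[sun→φ1] = [8, 6]
r8 m[sun→φ2] = [441, 1890]
r8 m[snow→φ2] = [1, 1]
fixed point reached at round 8
traceback from wet: (wet=0, cld=0, sun=1, snow=0), score=11340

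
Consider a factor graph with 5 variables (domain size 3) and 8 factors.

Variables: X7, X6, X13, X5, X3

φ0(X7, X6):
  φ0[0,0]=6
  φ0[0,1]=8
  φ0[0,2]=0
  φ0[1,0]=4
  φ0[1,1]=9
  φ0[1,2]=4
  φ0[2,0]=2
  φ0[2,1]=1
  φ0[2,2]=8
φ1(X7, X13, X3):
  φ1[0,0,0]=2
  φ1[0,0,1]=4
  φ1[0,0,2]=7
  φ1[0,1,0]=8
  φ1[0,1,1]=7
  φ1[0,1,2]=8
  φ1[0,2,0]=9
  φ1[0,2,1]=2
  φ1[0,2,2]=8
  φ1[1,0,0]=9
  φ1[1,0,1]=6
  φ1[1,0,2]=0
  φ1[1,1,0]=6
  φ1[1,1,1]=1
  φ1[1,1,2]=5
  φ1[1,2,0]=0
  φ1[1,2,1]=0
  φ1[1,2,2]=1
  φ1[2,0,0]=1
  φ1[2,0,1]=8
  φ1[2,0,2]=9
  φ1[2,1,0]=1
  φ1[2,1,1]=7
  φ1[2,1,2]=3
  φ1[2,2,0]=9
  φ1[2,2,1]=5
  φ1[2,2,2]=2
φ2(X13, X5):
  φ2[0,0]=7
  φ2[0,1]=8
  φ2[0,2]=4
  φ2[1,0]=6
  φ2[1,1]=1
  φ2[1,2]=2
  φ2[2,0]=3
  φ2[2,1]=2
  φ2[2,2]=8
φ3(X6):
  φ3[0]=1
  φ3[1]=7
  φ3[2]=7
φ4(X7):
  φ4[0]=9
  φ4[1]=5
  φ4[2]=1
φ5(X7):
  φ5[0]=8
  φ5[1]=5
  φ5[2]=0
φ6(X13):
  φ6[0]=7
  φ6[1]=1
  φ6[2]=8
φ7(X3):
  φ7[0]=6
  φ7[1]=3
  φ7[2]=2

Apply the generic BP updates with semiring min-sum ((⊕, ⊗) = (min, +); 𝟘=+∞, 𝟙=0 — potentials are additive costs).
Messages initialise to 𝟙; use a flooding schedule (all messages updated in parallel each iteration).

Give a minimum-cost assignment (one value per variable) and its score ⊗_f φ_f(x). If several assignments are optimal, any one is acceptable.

assignment: (X7=2, X6=0, X13=1, X5=1, X3=2); score = 11

init: all messages = 𝟙 over 3 values
r1 m[φ0→X7] = [0, 4, 1]
r1 m[φ0→X6] = [2, 1, 0]
r1 m[φ1→X7] = [2, 0, 1]
r1 m[φ1→X13] = [0, 1, 0]
r1 m[φ1→X3] = [0, 0, 0]
r1 m[φ2→X13] = [4, 1, 2]
r1 m[φ2→X5] = [3, 1, 2]
r1 m[φ3→X6] = [1, 7, 7]
r1 m[φ4→X7] = [9, 5, 1]
r1 m[φ5→X7] = [8, 5, 0]
r1 m[φ6→X13] = [7, 1, 8]
r1 m[φ7→X3] = [6, 3, 2]
r1 m[X7→φ0] = [0, 0, 0]
r1 m[X7→φ1] = [0, 0, 0]
r1 m[X7→φ4] = [0, 0, 0]
r1 m[X7→φ5] = [0, 0, 0]
r1 m[X6→φ0] = [0, 0, 0]
r1 m[X6→φ3] = [0, 0, 0]
r1 m[X13→φ1] = [0, 0, 0]
r1 m[X13→φ2] = [0, 0, 0]
r1 m[X13→φ6] = [0, 0, 0]
r1 m[X5→φ2] = [0, 0, 0]
r1 m[X3→φ1] = [0, 0, 0]
r1 m[X3→φ7] = [0, 0, 0]
r2 m[φ0→X7] = [0, 4, 1]
r2 m[φ0→X6] = [2, 1, 0]
r2 m[φ1→X7] = [2, 0, 1]
r2 m[φ1→X13] = [0, 1, 0]
r2 m[φ1→X3] = [0, 0, 0]
r2 m[φ2→X13] = [4, 1, 2]
r2 m[φ2→X5] = [3, 1, 2]
r2 m[φ3→X6] = [1, 7, 7]
r2 m[φ4→X7] = [9, 5, 1]
r2 m[φ5→X7] = [8, 5, 0]
r2 m[φ6→X13] = [7, 1, 8]
r2 m[φ7→X3] = [6, 3, 2]
r2 m[X7→φ0] = [19, 10, 2]
r2 m[X7→φ1] = [17, 14, 2]
r2 m[X7→φ4] = [10, 9, 2]
r2 m[X7→φ5] = [11, 9, 3]
r2 m[X6→φ0] = [1, 7, 7]
r2 m[X6→φ3] = [2, 1, 0]
r2 m[X13→φ1] = [11, 2, 10]
r2 m[X13→φ2] = [7, 2, 8]
r2 m[X13→φ6] = [4, 2, 2]
r2 m[X5→φ2] = [0, 0, 0]
r2 m[X3→φ1] = [6, 3, 2]
r2 m[X3→φ7] = [0, 0, 0]
r3 m[φ0→X7] = [7, 5, 3]
r3 m[φ0→X6] = [4, 3, 10]
r3 m[φ1→X7] = [12, 6, 7]
r3 m[φ1→X13] = [9, 7, 6]
r3 m[φ1→X3] = [5, 11, 7]
r3 m[φ2→X13] = [4, 1, 2]
r3 m[φ2→X5] = [8, 3, 4]
r3 m[φ3→X6] = [1, 7, 7]
r3 m[φ4→X7] = [9, 5, 1]
r3 m[φ5→X7] = [8, 5, 0]
r3 m[φ6→X13] = [7, 1, 8]
r3 m[φ7→X3] = [6, 3, 2]
r3 m[X7→φ0] = [19, 10, 2]
r3 m[X7→φ1] = [17, 14, 2]
r3 m[X7→φ4] = [10, 9, 2]
r3 m[X7→φ5] = [11, 9, 3]
r3 m[X6→φ0] = [1, 7, 7]
r3 m[X6→φ3] = [2, 1, 0]
r3 m[X13→φ1] = [11, 2, 10]
r3 m[X13→φ2] = [7, 2, 8]
r3 m[X13→φ6] = [4, 2, 2]
r3 m[X5→φ2] = [0, 0, 0]
r3 m[X3→φ1] = [6, 3, 2]
r3 m[X3→φ7] = [0, 0, 0]
r4 m[φ0→X7] = [7, 5, 3]
r4 m[φ0→X6] = [4, 3, 10]
r4 m[φ1→X7] = [12, 6, 7]
r4 m[φ1→X13] = [9, 7, 6]
r4 m[φ1→X3] = [5, 11, 7]
r4 m[φ2→X13] = [4, 1, 2]
r4 m[φ2→X5] = [8, 3, 4]
r4 m[φ3→X6] = [1, 7, 7]
r4 m[φ4→X7] = [9, 5, 1]
r4 m[φ5→X7] = [8, 5, 0]
r4 m[φ6→X13] = [7, 1, 8]
r4 m[φ7→X3] = [6, 3, 2]
r4 m[X7→φ0] = [29, 16, 8]
r4 m[X7→φ1] = [24, 15, 4]
r4 m[X7→φ4] = [27, 16, 10]
r4 m[X7→φ5] = [28, 16, 11]
r4 m[X6→φ0] = [1, 7, 7]
r4 m[X6→φ3] = [4, 3, 10]
r4 m[X13→φ1] = [11, 2, 10]
r4 m[X13→φ2] = [16, 8, 14]
r4 m[X13→φ6] = [13, 8, 8]
r4 m[X5→φ2] = [0, 0, 0]
r4 m[X3→φ1] = [6, 3, 2]
r4 m[X3→φ7] = [5, 11, 7]
r5 m[φ0→X7] = [7, 5, 3]
r5 m[φ0→X6] = [10, 9, 16]
r5 m[φ1→X7] = [12, 6, 7]
r5 m[φ1→X13] = [11, 9, 8]
r5 m[φ1→X3] = [7, 13, 9]
r5 m[φ2→X13] = [4, 1, 2]
r5 m[φ2→X5] = [14, 9, 10]
r5 m[φ3→X6] = [1, 7, 7]
r5 m[φ4→X7] = [9, 5, 1]
r5 m[φ5→X7] = [8, 5, 0]
r5 m[φ6→X13] = [7, 1, 8]
r5 m[φ7→X3] = [6, 3, 2]
r5 m[X7→φ0] = [29, 16, 8]
r5 m[X7→φ1] = [24, 15, 4]
r5 m[X7→φ4] = [27, 16, 10]
r5 m[X7→φ5] = [28, 16, 11]
r5 m[X6→φ0] = [1, 7, 7]
r5 m[X6→φ3] = [4, 3, 10]
r5 m[X13→φ1] = [11, 2, 10]
r5 m[X13→φ2] = [16, 8, 14]
r5 m[X13→φ6] = [13, 8, 8]
r5 m[X5→φ2] = [0, 0, 0]
r5 m[X3→φ1] = [6, 3, 2]
r5 m[X3→φ7] = [5, 11, 7]
r6 m[φ0→X7] = [7, 5, 3]
r6 m[φ0→X6] = [10, 9, 16]
r6 m[φ1→X7] = [12, 6, 7]
r6 m[φ1→X13] = [11, 9, 8]
r6 m[φ1→X3] = [7, 13, 9]
r6 m[φ2→X13] = [4, 1, 2]
r6 m[φ2→X5] = [14, 9, 10]
r6 m[φ3→X6] = [1, 7, 7]
r6 m[φ4→X7] = [9, 5, 1]
r6 m[φ5→X7] = [8, 5, 0]
r6 m[φ6→X13] = [7, 1, 8]
r6 m[φ7→X3] = [6, 3, 2]
r6 m[X7→φ0] = [29, 16, 8]
r6 m[X7→φ1] = [24, 15, 4]
r6 m[X7→φ4] = [27, 16, 10]
r6 m[X7→φ5] = [28, 16, 11]
r6 m[X6→φ0] = [1, 7, 7]
r6 m[X6→φ3] = [10, 9, 16]
r6 m[X13→φ1] = [11, 2, 10]
r6 m[X13→φ2] = [18, 10, 16]
r6 m[X13→φ6] = [15, 10, 10]
r6 m[X5→φ2] = [0, 0, 0]
r6 m[X3→φ1] = [6, 3, 2]
r6 m[X3→φ7] = [7, 13, 9]
r7 m[φ0→X7] = [7, 5, 3]
r7 m[φ0→X6] = [10, 9, 16]
r7 m[φ1→X7] = [12, 6, 7]
r7 m[φ1→X13] = [11, 9, 8]
r7 m[φ1→X3] = [7, 13, 9]
r7 m[φ2→X13] = [4, 1, 2]
r7 m[φ2→X5] = [16, 11, 12]
r7 m[φ3→X6] = [1, 7, 7]
r7 m[φ4→X7] = [9, 5, 1]
r7 m[φ5→X7] = [8, 5, 0]
r7 m[φ6→X13] = [7, 1, 8]
r7 m[φ7→X3] = [6, 3, 2]
r7 m[X7→φ0] = [29, 16, 8]
r7 m[X7→φ1] = [24, 15, 4]
r7 m[X7→φ4] = [27, 16, 10]
r7 m[X7→φ5] = [28, 16, 11]
r7 m[X6→φ0] = [1, 7, 7]
r7 m[X6→φ3] = [10, 9, 16]
r7 m[X13→φ1] = [11, 2, 10]
r7 m[X13→φ2] = [18, 10, 16]
r7 m[X13→φ6] = [15, 10, 10]
r7 m[X5→φ2] = [0, 0, 0]
r7 m[X3→φ1] = [6, 3, 2]
r7 m[X3→φ7] = [7, 13, 9]
r8 m[φ0→X7] = [7, 5, 3]
r8 m[φ0→X6] = [10, 9, 16]
r8 m[φ1→X7] = [12, 6, 7]
r8 m[φ1→X13] = [11, 9, 8]
r8 m[φ1→X3] = [7, 13, 9]
r8 m[φ2→X13] = [4, 1, 2]
r8 m[φ2→X5] = [16, 11, 12]
r8 m[φ3→X6] = [1, 7, 7]
r8 m[φ4→X7] = [9, 5, 1]
r8 m[φ5→X7] = [8, 5, 0]
r8 m[φ6→X13] = [7, 1, 8]
r8 m[φ7→X3] = [6, 3, 2]
r8 m[X7→φ0] = [29, 16, 8]
r8 m[X7→φ1] = [24, 15, 4]
r8 m[X7→φ4] = [27, 16, 10]
r8 m[X7→φ5] = [28, 16, 11]
r8 m[X6→φ0] = [1, 7, 7]
r8 m[X6→φ3] = [10, 9, 16]
r8 m[X13→φ1] = [11, 2, 10]
r8 m[X13→φ2] = [18, 10, 16]
r8 m[X13→φ6] = [15, 10, 10]
r8 m[X5→φ2] = [0, 0, 0]
r8 m[X3→φ1] = [6, 3, 2]
r8 m[X3→φ7] = [7, 13, 9]
fixed point reached at round 8
traceback from X7: (X7=2, X6=0, X13=1, X5=1, X3=2), score=11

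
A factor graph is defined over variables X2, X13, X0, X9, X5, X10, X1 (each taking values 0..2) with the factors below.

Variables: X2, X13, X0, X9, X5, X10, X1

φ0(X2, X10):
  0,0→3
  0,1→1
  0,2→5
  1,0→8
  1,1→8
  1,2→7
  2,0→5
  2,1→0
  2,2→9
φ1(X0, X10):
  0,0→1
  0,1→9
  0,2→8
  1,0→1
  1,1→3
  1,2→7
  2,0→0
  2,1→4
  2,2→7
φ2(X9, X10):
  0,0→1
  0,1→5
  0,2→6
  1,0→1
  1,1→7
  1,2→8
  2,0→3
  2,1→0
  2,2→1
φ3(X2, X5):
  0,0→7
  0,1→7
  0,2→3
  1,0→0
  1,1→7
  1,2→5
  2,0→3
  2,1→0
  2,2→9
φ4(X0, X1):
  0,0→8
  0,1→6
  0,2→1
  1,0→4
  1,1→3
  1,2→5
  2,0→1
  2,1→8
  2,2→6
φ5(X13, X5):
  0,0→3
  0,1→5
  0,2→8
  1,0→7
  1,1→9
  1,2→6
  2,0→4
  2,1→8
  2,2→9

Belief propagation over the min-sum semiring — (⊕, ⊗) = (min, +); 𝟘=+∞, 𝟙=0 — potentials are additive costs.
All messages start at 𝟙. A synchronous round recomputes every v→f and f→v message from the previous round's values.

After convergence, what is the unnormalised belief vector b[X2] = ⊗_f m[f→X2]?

b[X2] = [14, 13, 10]

init: all messages = 𝟙 over 3 values
r1 m[φ0→X2] = [1, 7, 0]
r1 m[φ0→X10] = [3, 0, 5]
r1 m[φ1→X0] = [1, 1, 0]
r1 m[φ1→X10] = [0, 3, 7]
r1 m[φ2→X9] = [1, 1, 0]
r1 m[φ2→X10] = [1, 0, 1]
r1 m[φ3→X2] = [3, 0, 0]
r1 m[φ3→X5] = [0, 0, 3]
r1 m[φ4→X0] = [1, 3, 1]
r1 m[φ4→X1] = [1, 3, 1]
r1 m[φ5→X13] = [3, 6, 4]
r1 m[φ5→X5] = [3, 5, 6]
r1 m[X2→φ0] = [0, 0, 0]
r1 m[X2→φ3] = [0, 0, 0]
r1 m[X13→φ5] = [0, 0, 0]
r1 m[X0→φ1] = [0, 0, 0]
r1 m[X0→φ4] = [0, 0, 0]
r1 m[X9→φ2] = [0, 0, 0]
r1 m[X5→φ3] = [0, 0, 0]
r1 m[X5→φ5] = [0, 0, 0]
r1 m[X10→φ0] = [0, 0, 0]
r1 m[X10→φ1] = [0, 0, 0]
r1 m[X10→φ2] = [0, 0, 0]
r1 m[X1→φ4] = [0, 0, 0]
r2 m[φ0→X2] = [1, 7, 0]
r2 m[φ0→X10] = [3, 0, 5]
r2 m[φ1→X0] = [1, 1, 0]
r2 m[φ1→X10] = [0, 3, 7]
r2 m[φ2→X9] = [1, 1, 0]
r2 m[φ2→X10] = [1, 0, 1]
r2 m[φ3→X2] = [3, 0, 0]
r2 m[φ3→X5] = [0, 0, 3]
r2 m[φ4→X0] = [1, 3, 1]
r2 m[φ4→X1] = [1, 3, 1]
r2 m[φ5→X13] = [3, 6, 4]
r2 m[φ5→X5] = [3, 5, 6]
r2 m[X2→φ0] = [3, 0, 0]
r2 m[X2→φ3] = [1, 7, 0]
r2 m[X13→φ5] = [0, 0, 0]
r2 m[X0→φ1] = [1, 3, 1]
r2 m[X0→φ4] = [1, 1, 0]
r2 m[X9→φ2] = [0, 0, 0]
r2 m[X5→φ3] = [3, 5, 6]
r2 m[X5→φ5] = [0, 0, 3]
r2 m[X10→φ0] = [1, 3, 8]
r2 m[X10→φ1] = [4, 0, 6]
r2 m[X10→φ2] = [3, 3, 12]
r2 m[X1→φ4] = [0, 0, 0]
r3 m[φ0→X2] = [4, 9, 3]
r3 m[φ0→X10] = [5, 0, 7]
r3 m[φ1→X0] = [5, 3, 4]
r3 m[φ1→X10] = [1, 5, 8]
r3 m[φ2→X9] = [4, 4, 3]
r3 m[φ2→X10] = [1, 0, 1]
r3 m[φ3→X2] = [9, 3, 5]
r3 m[φ3→X5] = [3, 0, 4]
r3 m[φ4→X0] = [1, 3, 1]
r3 m[φ4→X1] = [1, 4, 2]
r3 m[φ5→X13] = [3, 7, 4]
r3 m[φ5→X5] = [3, 5, 6]
r3 m[X2→φ0] = [3, 0, 0]
r3 m[X2→φ3] = [1, 7, 0]
r3 m[X13→φ5] = [0, 0, 0]
r3 m[X0→φ1] = [1, 3, 1]
r3 m[X0→φ4] = [1, 1, 0]
r3 m[X9→φ2] = [0, 0, 0]
r3 m[X5→φ3] = [3, 5, 6]
r3 m[X5→φ5] = [0, 0, 3]
r3 m[X10→φ0] = [1, 3, 8]
r3 m[X10→φ1] = [4, 0, 6]
r3 m[X10→φ2] = [3, 3, 12]
r3 m[X1→φ4] = [0, 0, 0]
r4 m[φ0→X2] = [4, 9, 3]
r4 m[φ0→X10] = [5, 0, 7]
r4 m[φ1→X0] = [5, 3, 4]
r4 m[φ1→X10] = [1, 5, 8]
r4 m[φ2→X9] = [4, 4, 3]
r4 m[φ2→X10] = [1, 0, 1]
r4 m[φ3→X2] = [9, 3, 5]
r4 m[φ3→X5] = [3, 0, 4]
r4 m[φ4→X0] = [1, 3, 1]
r4 m[φ4→X1] = [1, 4, 2]
r4 m[φ5→X13] = [3, 7, 4]
r4 m[φ5→X5] = [3, 5, 6]
r4 m[X2→φ0] = [9, 3, 5]
r4 m[X2→φ3] = [4, 9, 3]
r4 m[X13→φ5] = [0, 0, 0]
r4 m[X0→φ1] = [1, 3, 1]
r4 m[X0→φ4] = [5, 3, 4]
r4 m[X9→φ2] = [0, 0, 0]
r4 m[X5→φ3] = [3, 5, 6]
r4 m[X5→φ5] = [3, 0, 4]
r4 m[X10→φ0] = [2, 5, 9]
r4 m[X10→φ1] = [6, 0, 8]
r4 m[X10→φ2] = [6, 5, 15]
r4 m[X1→φ4] = [0, 0, 0]
r5 m[φ0→X2] = [5, 10, 5]
r5 m[φ0→X10] = [10, 5, 10]
r5 m[φ1→X0] = [7, 3, 4]
r5 m[φ1→X10] = [1, 5, 8]
r5 m[φ2→X9] = [7, 7, 5]
r5 m[φ2→X10] = [1, 0, 1]
r5 m[φ3→X2] = [9, 3, 5]
r5 m[φ3→X5] = [6, 3, 7]
r5 m[φ4→X0] = [1, 3, 1]
r5 m[φ4→X1] = [5, 6, 6]
r5 m[φ5→X13] = [5, 9, 7]
r5 m[φ5→X5] = [3, 5, 6]
r5 m[X2→φ0] = [9, 3, 5]
r5 m[X2→φ3] = [4, 9, 3]
r5 m[X13→φ5] = [0, 0, 0]
r5 m[X0→φ1] = [1, 3, 1]
r5 m[X0→φ4] = [5, 3, 4]
r5 m[X9→φ2] = [0, 0, 0]
r5 m[X5→φ3] = [3, 5, 6]
r5 m[X5→φ5] = [3, 0, 4]
r5 m[X10→φ0] = [2, 5, 9]
r5 m[X10→φ1] = [6, 0, 8]
r5 m[X10→φ2] = [6, 5, 15]
r5 m[X1→φ4] = [0, 0, 0]
r6 m[φ0→X2] = [5, 10, 5]
r6 m[φ0→X10] = [10, 5, 10]
r6 m[φ1→X0] = [7, 3, 4]
r6 m[φ1→X10] = [1, 5, 8]
r6 m[φ2→X9] = [7, 7, 5]
r6 m[φ2→X10] = [1, 0, 1]
r6 m[φ3→X2] = [9, 3, 5]
r6 m[φ3→X5] = [6, 3, 7]
r6 m[φ4→X0] = [1, 3, 1]
r6 m[φ4→X1] = [5, 6, 6]
r6 m[φ5→X13] = [5, 9, 7]
r6 m[φ5→X5] = [3, 5, 6]
r6 m[X2→φ0] = [9, 3, 5]
r6 m[X2→φ3] = [5, 10, 5]
r6 m[X13→φ5] = [0, 0, 0]
r6 m[X0→φ1] = [1, 3, 1]
r6 m[X0→φ4] = [7, 3, 4]
r6 m[X9→φ2] = [0, 0, 0]
r6 m[X5→φ3] = [3, 5, 6]
r6 m[X5→φ5] = [6, 3, 7]
r6 m[X10→φ0] = [2, 5, 9]
r6 m[X10→φ1] = [11, 5, 11]
r6 m[X10→φ2] = [11, 10, 18]
r6 m[X1→φ4] = [0, 0, 0]
r7 m[φ0→X2] = [5, 10, 5]
r7 m[φ0→X10] = [10, 5, 10]
r7 m[φ1→X0] = [12, 8, 9]
r7 m[φ1→X10] = [1, 5, 8]
r7 m[φ2→X9] = [12, 12, 10]
r7 m[φ2→X10] = [1, 0, 1]
r7 m[φ3→X2] = [9, 3, 5]
r7 m[φ3→X5] = [8, 5, 8]
r7 m[φ4→X0] = [1, 3, 1]
r7 m[φ4→X1] = [5, 6, 8]
r7 m[φ5→X13] = [8, 12, 10]
r7 m[φ5→X5] = [3, 5, 6]
r7 m[X2→φ0] = [9, 3, 5]
r7 m[X2→φ3] = [5, 10, 5]
r7 m[X13→φ5] = [0, 0, 0]
r7 m[X0→φ1] = [1, 3, 1]
r7 m[X0→φ4] = [7, 3, 4]
r7 m[X9→φ2] = [0, 0, 0]
r7 m[X5→φ3] = [3, 5, 6]
r7 m[X5→φ5] = [6, 3, 7]
r7 m[X10→φ0] = [2, 5, 9]
r7 m[X10→φ1] = [11, 5, 11]
r7 m[X10→φ2] = [11, 10, 18]
r7 m[X1→φ4] = [0, 0, 0]
r8 m[φ0→X2] = [5, 10, 5]
r8 m[φ0→X10] = [10, 5, 10]
r8 m[φ1→X0] = [12, 8, 9]
r8 m[φ1→X10] = [1, 5, 8]
r8 m[φ2→X9] = [12, 12, 10]
r8 m[φ2→X10] = [1, 0, 1]
r8 m[φ3→X2] = [9, 3, 5]
r8 m[φ3→X5] = [8, 5, 8]
r8 m[φ4→X0] = [1, 3, 1]
r8 m[φ4→X1] = [5, 6, 8]
r8 m[φ5→X13] = [8, 12, 10]
r8 m[φ5→X5] = [3, 5, 6]
r8 m[X2→φ0] = [9, 3, 5]
r8 m[X2→φ3] = [5, 10, 5]
r8 m[X13→φ5] = [0, 0, 0]
r8 m[X0→φ1] = [1, 3, 1]
r8 m[X0→φ4] = [12, 8, 9]
r8 m[X9→φ2] = [0, 0, 0]
r8 m[X5→φ3] = [3, 5, 6]
r8 m[X5→φ5] = [8, 5, 8]
r8 m[X10→φ0] = [2, 5, 9]
r8 m[X10→φ1] = [11, 5, 11]
r8 m[X10→φ2] = [11, 10, 18]
r8 m[X1→φ4] = [0, 0, 0]
r9 m[φ0→X2] = [5, 10, 5]
r9 m[φ0→X10] = [10, 5, 10]
r9 m[φ1→X0] = [12, 8, 9]
r9 m[φ1→X10] = [1, 5, 8]
r9 m[φ2→X9] = [12, 12, 10]
r9 m[φ2→X10] = [1, 0, 1]
r9 m[φ3→X2] = [9, 3, 5]
r9 m[φ3→X5] = [8, 5, 8]
r9 m[φ4→X0] = [1, 3, 1]
r9 m[φ4→X1] = [10, 11, 13]
r9 m[φ5→X13] = [10, 14, 12]
r9 m[φ5→X5] = [3, 5, 6]
r9 m[X2→φ0] = [9, 3, 5]
r9 m[X2→φ3] = [5, 10, 5]
r9 m[X13→φ5] = [0, 0, 0]
r9 m[X0→φ1] = [1, 3, 1]
r9 m[X0→φ4] = [12, 8, 9]
r9 m[X9→φ2] = [0, 0, 0]
r9 m[X5→φ3] = [3, 5, 6]
r9 m[X5→φ5] = [8, 5, 8]
r9 m[X10→φ0] = [2, 5, 9]
r9 m[X10→φ1] = [11, 5, 11]
r9 m[X10→φ2] = [11, 10, 18]
r9 m[X1→φ4] = [0, 0, 0]
r10 m[φ0→X2] = [5, 10, 5]
r10 m[φ0→X10] = [10, 5, 10]
r10 m[φ1→X0] = [12, 8, 9]
r10 m[φ1→X10] = [1, 5, 8]
r10 m[φ2→X9] = [12, 12, 10]
r10 m[φ2→X10] = [1, 0, 1]
r10 m[φ3→X2] = [9, 3, 5]
r10 m[φ3→X5] = [8, 5, 8]
r10 m[φ4→X0] = [1, 3, 1]
r10 m[φ4→X1] = [10, 11, 13]
r10 m[φ5→X13] = [10, 14, 12]
r10 m[φ5→X5] = [3, 5, 6]
r10 m[X2→φ0] = [9, 3, 5]
r10 m[X2→φ3] = [5, 10, 5]
r10 m[X13→φ5] = [0, 0, 0]
r10 m[X0→φ1] = [1, 3, 1]
r10 m[X0→φ4] = [12, 8, 9]
r10 m[X9→φ2] = [0, 0, 0]
r10 m[X5→φ3] = [3, 5, 6]
r10 m[X5→φ5] = [8, 5, 8]
r10 m[X10→φ0] = [2, 5, 9]
r10 m[X10→φ1] = [11, 5, 11]
r10 m[X10→φ2] = [11, 10, 18]
r10 m[X1→φ4] = [0, 0, 0]
fixed point reached at round 10
b[X2] = ⊗ incoming = [14, 13, 10]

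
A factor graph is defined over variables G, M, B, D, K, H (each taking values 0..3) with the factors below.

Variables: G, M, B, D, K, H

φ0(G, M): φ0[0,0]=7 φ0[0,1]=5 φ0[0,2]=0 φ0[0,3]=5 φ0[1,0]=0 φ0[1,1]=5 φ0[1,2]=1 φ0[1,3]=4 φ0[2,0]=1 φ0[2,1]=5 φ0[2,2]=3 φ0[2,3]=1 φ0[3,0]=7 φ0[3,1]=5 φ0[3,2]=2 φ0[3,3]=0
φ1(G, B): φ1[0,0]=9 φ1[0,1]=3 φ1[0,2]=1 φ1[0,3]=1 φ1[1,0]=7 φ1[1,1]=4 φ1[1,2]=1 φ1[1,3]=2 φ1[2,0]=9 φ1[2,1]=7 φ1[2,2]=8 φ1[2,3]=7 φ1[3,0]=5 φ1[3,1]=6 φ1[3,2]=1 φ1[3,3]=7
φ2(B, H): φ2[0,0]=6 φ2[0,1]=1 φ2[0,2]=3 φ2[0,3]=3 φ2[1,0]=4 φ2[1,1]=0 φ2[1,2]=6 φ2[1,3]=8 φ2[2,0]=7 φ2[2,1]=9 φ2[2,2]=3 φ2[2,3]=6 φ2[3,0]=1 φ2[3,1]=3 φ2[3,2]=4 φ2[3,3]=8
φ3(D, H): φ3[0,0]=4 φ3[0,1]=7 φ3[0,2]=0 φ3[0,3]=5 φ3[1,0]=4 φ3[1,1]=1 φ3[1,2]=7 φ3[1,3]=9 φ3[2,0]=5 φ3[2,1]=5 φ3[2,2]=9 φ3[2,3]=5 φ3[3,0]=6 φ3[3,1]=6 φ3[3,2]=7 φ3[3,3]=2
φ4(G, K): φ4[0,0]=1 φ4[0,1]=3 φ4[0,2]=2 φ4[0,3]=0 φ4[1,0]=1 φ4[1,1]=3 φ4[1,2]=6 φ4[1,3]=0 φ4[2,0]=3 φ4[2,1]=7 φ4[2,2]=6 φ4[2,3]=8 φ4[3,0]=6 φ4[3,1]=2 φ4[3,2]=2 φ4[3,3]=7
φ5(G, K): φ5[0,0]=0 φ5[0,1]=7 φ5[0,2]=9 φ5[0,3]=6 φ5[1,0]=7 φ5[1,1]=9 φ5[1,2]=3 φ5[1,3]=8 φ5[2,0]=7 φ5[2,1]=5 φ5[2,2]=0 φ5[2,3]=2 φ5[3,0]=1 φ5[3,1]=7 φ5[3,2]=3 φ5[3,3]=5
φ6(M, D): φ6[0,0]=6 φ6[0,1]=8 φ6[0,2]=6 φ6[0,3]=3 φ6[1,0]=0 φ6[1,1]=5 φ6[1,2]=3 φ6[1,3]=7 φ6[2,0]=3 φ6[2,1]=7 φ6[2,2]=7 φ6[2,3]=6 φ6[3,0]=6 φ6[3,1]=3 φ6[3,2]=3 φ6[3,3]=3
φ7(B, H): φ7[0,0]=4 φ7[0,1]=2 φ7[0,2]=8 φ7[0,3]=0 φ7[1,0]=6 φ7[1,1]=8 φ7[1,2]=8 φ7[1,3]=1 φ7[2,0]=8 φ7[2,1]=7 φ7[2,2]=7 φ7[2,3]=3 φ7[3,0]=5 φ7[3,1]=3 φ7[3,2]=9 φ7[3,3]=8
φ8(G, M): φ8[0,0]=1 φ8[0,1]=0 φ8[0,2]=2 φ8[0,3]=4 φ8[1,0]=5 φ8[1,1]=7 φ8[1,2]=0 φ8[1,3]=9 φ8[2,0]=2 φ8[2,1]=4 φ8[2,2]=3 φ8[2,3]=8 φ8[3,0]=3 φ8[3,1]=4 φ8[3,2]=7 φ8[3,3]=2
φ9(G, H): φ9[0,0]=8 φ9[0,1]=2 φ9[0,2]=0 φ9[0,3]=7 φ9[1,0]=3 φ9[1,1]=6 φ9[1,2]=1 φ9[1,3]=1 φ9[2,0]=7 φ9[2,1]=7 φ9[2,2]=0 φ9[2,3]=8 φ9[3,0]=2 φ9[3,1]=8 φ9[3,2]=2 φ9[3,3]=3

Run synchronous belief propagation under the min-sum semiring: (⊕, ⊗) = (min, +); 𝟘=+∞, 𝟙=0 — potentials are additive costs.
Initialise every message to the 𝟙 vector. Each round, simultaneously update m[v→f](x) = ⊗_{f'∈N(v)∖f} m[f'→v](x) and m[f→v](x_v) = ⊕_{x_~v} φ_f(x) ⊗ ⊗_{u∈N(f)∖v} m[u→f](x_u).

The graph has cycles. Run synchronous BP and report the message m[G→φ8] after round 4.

init: all messages = 𝟙 over 4 values
r1 m[φ0→G] = [0, 0, 1, 0]
r1 m[φ0→M] = [0, 5, 0, 0]
r1 m[φ1→G] = [1, 1, 7, 1]
r1 m[φ1→B] = [5, 3, 1, 1]
r1 m[φ2→B] = [1, 0, 3, 1]
r1 m[φ2→H] = [1, 0, 3, 3]
r1 m[φ3→D] = [0, 1, 5, 2]
r1 m[φ3→H] = [4, 1, 0, 2]
r1 m[φ4→G] = [0, 0, 3, 2]
r1 m[φ4→K] = [1, 2, 2, 0]
r1 m[φ5→G] = [0, 3, 0, 1]
r1 m[φ5→K] = [0, 5, 0, 2]
r1 m[φ6→M] = [3, 0, 3, 3]
r1 m[φ6→D] = [0, 3, 3, 3]
r1 m[φ7→B] = [0, 1, 3, 3]
r1 m[φ7→H] = [4, 2, 7, 0]
r1 m[φ8→G] = [0, 0, 2, 2]
r1 m[φ8→M] = [1, 0, 0, 2]
r1 m[φ9→G] = [0, 1, 0, 2]
r1 m[φ9→H] = [2, 2, 0, 1]
r1 m[G→φ0] = [0, 0, 0, 0]
r1 m[G→φ1] = [0, 0, 0, 0]
r1 m[G→φ4] = [0, 0, 0, 0]
r1 m[G→φ5] = [0, 0, 0, 0]
r1 m[G→φ8] = [0, 0, 0, 0]
r1 m[G→φ9] = [0, 0, 0, 0]
r1 m[M→φ0] = [0, 0, 0, 0]
r1 m[M→φ6] = [0, 0, 0, 0]
r1 m[M→φ8] = [0, 0, 0, 0]
r1 m[B→φ1] = [0, 0, 0, 0]
r1 m[B→φ2] = [0, 0, 0, 0]
r1 m[B→φ7] = [0, 0, 0, 0]
r1 m[D→φ3] = [0, 0, 0, 0]
r1 m[D→φ6] = [0, 0, 0, 0]
r1 m[K→φ4] = [0, 0, 0, 0]
r1 m[K→φ5] = [0, 0, 0, 0]
r1 m[H→φ2] = [0, 0, 0, 0]
r1 m[H→φ3] = [0, 0, 0, 0]
r1 m[H→φ7] = [0, 0, 0, 0]
r1 m[H→φ9] = [0, 0, 0, 0]
r2 m[φ0→G] = [0, 0, 1, 0]
r2 m[φ0→M] = [0, 5, 0, 0]
r2 m[φ1→G] = [1, 1, 7, 1]
r2 m[φ1→B] = [5, 3, 1, 1]
r2 m[φ2→B] = [1, 0, 3, 1]
r2 m[φ2→H] = [1, 0, 3, 3]
r2 m[φ3→D] = [0, 1, 5, 2]
r2 m[φ3→H] = [4, 1, 0, 2]
r2 m[φ4→G] = [0, 0, 3, 2]
r2 m[φ4→K] = [1, 2, 2, 0]
r2 m[φ5→G] = [0, 3, 0, 1]
r2 m[φ5→K] = [0, 5, 0, 2]
r2 m[φ6→M] = [3, 0, 3, 3]
r2 m[φ6→D] = [0, 3, 3, 3]
r2 m[φ7→B] = [0, 1, 3, 3]
r2 m[φ7→H] = [4, 2, 7, 0]
r2 m[φ8→G] = [0, 0, 2, 2]
r2 m[φ8→M] = [1, 0, 0, 2]
r2 m[φ9→G] = [0, 1, 0, 2]
r2 m[φ9→H] = [2, 2, 0, 1]
r2 m[G→φ0] = [1, 5, 12, 8]
r2 m[G→φ1] = [0, 4, 6, 7]
r2 m[G→φ4] = [1, 5, 10, 6]
r2 m[G→φ5] = [1, 2, 13, 7]
r2 m[G→φ8] = [1, 5, 11, 6]
r2 m[G→φ9] = [1, 4, 13, 6]
r2 m[M→φ0] = [4, 0, 3, 5]
r2 m[M→φ6] = [1, 5, 0, 2]
r2 m[M→φ8] = [3, 5, 3, 3]
r2 m[B→φ1] = [1, 1, 6, 4]
r2 m[B→φ2] = [5, 4, 4, 4]
r2 m[B→φ7] = [6, 3, 4, 2]
r2 m[D→φ3] = [0, 3, 3, 3]
r2 m[D→φ6] = [0, 1, 5, 2]
r2 m[K→φ4] = [0, 5, 0, 2]
r2 m[K→φ5] = [1, 2, 2, 0]
r2 m[H→φ2] = [10, 5, 7, 3]
r2 m[H→φ3] = [7, 4, 10, 4]
r2 m[H→φ7] = [7, 3, 3, 6]
r2 m[H→φ9] = [9, 3, 10, 5]
r3 m[φ0→G] = [3, 4, 5, 5]
r3 m[φ0→M] = [5, 6, 1, 6]
r3 m[φ1→G] = [4, 5, 8, 6]
r3 m[φ1→B] = [9, 3, 1, 1]
r3 m[φ2→B] = [6, 5, 9, 8]
r3 m[φ2→H] = [5, 4, 7, 8]
r3 m[φ3→D] = [9, 5, 9, 6]
r3 m[φ3→H] = [4, 4, 0, 5]
r3 m[φ4→G] = [1, 1, 3, 2]
r3 m[φ4→K] = [2, 4, 3, 1]
r3 m[φ5→G] = [1, 5, 2, 2]
r3 m[φ5→K] = [1, 8, 5, 7]
r3 m[φ6→M] = [5, 0, 3, 4]
r3 m[φ6→D] = [3, 5, 5, 4]
r3 m[φ7→B] = [5, 7, 9, 6]
r3 m[φ7→H] = [7, 5, 11, 4]
r3 m[φ8→G] = [4, 3, 5, 5]
r3 m[φ8→M] = [2, 1, 3, 5]
r3 m[φ9→G] = [5, 6, 10, 8]
r3 m[φ9→H] = [7, 3, 1, 5]
r3 m[G→φ0] = [1, 5, 12, 8]
r3 m[G→φ1] = [0, 4, 6, 7]
r3 m[G→φ4] = [1, 5, 10, 6]
r3 m[G→φ5] = [1, 2, 13, 7]
r3 m[G→φ8] = [1, 5, 11, 6]
r3 m[G→φ9] = [1, 4, 13, 6]
r3 m[M→φ0] = [4, 0, 3, 5]
r3 m[M→φ6] = [1, 5, 0, 2]
r3 m[M→φ8] = [3, 5, 3, 3]
r3 m[B→φ1] = [1, 1, 6, 4]
r3 m[B→φ2] = [5, 4, 4, 4]
r3 m[B→φ7] = [6, 3, 4, 2]
r3 m[D→φ3] = [0, 3, 3, 3]
r3 m[D→φ6] = [0, 1, 5, 2]
r3 m[K→φ4] = [0, 5, 0, 2]
r3 m[K→φ5] = [1, 2, 2, 0]
r3 m[H→φ2] = [10, 5, 7, 3]
r3 m[H→φ3] = [7, 4, 10, 4]
r3 m[H→φ7] = [7, 3, 3, 6]
r3 m[H→φ9] = [9, 3, 10, 5]
r4 m[φ0→G] = [3, 4, 5, 5]
r4 m[φ0→M] = [5, 6, 1, 6]
r4 m[φ1→G] = [4, 5, 8, 6]
r4 m[φ1→B] = [9, 3, 1, 1]
r4 m[φ2→B] = [6, 5, 9, 8]
r4 m[φ2→H] = [5, 4, 7, 8]
r4 m[φ3→D] = [9, 5, 9, 6]
r4 m[φ3→H] = [4, 4, 0, 5]
r4 m[φ4→G] = [1, 1, 3, 2]
r4 m[φ4→K] = [2, 4, 3, 1]
r4 m[φ5→G] = [1, 5, 2, 2]
r4 m[φ5→K] = [1, 8, 5, 7]
r4 m[φ6→M] = [5, 0, 3, 4]
r4 m[φ6→D] = [3, 5, 5, 4]
r4 m[φ7→B] = [5, 7, 9, 6]
r4 m[φ7→H] = [7, 5, 11, 4]
r4 m[φ8→G] = [4, 3, 5, 5]
r4 m[φ8→M] = [2, 1, 3, 5]
r4 m[φ9→G] = [5, 6, 10, 8]
r4 m[φ9→H] = [7, 3, 1, 5]
r4 m[G→φ0] = [15, 20, 28, 23]
r4 m[G→φ1] = [14, 19, 25, 22]
r4 m[G→φ4] = [17, 23, 30, 26]
r4 m[G→φ5] = [17, 19, 31, 26]
r4 m[G→φ8] = [14, 21, 28, 23]
r4 m[G→φ9] = [13, 18, 23, 20]
r4 m[M→φ0] = [7, 1, 6, 9]
r4 m[M→φ6] = [7, 7, 4, 11]
r4 m[M→φ8] = [10, 6, 4, 10]
r4 m[B→φ1] = [11, 12, 18, 14]
r4 m[B→φ2] = [14, 10, 10, 7]
r4 m[B→φ7] = [15, 8, 10, 9]
r4 m[D→φ3] = [3, 5, 5, 4]
r4 m[D→φ6] = [9, 5, 9, 6]
r4 m[K→φ4] = [1, 8, 5, 7]
r4 m[K→φ5] = [2, 4, 3, 1]
r4 m[H→φ2] = [18, 12, 12, 14]
r4 m[H→φ3] = [19, 12, 19, 17]
r4 m[H→φ7] = [16, 11, 8, 18]
r4 m[H→φ9] = [16, 13, 18, 17]

message @ round 4 = [14, 21, 28, 23]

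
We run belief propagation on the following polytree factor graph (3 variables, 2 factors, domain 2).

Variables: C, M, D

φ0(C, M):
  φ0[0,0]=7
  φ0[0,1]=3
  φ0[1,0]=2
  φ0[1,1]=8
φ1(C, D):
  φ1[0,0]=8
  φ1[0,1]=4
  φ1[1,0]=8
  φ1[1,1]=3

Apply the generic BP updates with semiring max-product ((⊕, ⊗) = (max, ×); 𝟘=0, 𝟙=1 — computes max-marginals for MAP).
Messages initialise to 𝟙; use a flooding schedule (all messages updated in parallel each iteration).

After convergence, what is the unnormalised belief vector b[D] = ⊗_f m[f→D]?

init: all messages = 𝟙 over 2 values
r1 m[φ0→C] = [7, 8]
r1 m[φ0→M] = [7, 8]
r1 m[φ1→C] = [8, 8]
r1 m[φ1→D] = [8, 4]
r1 m[C→φ0] = [1, 1]
r1 m[C→φ1] = [1, 1]
r1 m[M→φ0] = [1, 1]
r1 m[D→φ1] = [1, 1]
r2 m[φ0→C] = [7, 8]
r2 m[φ0→M] = [7, 8]
r2 m[φ1→C] = [8, 8]
r2 m[φ1→D] = [8, 4]
r2 m[C→φ0] = [8, 8]
r2 m[C→φ1] = [7, 8]
r2 m[M→φ0] = [1, 1]
r2 m[D→φ1] = [1, 1]
r3 m[φ0→C] = [7, 8]
r3 m[φ0→M] = [56, 64]
r3 m[φ1→C] = [8, 8]
r3 m[φ1→D] = [64, 28]
r3 m[C→φ0] = [8, 8]
r3 m[C→φ1] = [7, 8]
r3 m[M→φ0] = [1, 1]
r3 m[D→φ1] = [1, 1]
r4 m[φ0→C] = [7, 8]
r4 m[φ0→M] = [56, 64]
r4 m[φ1→C] = [8, 8]
r4 m[φ1→D] = [64, 28]
r4 m[C→φ0] = [8, 8]
r4 m[C→φ1] = [7, 8]
r4 m[M→φ0] = [1, 1]
r4 m[D→φ1] = [1, 1]
fixed point reached at round 4
b[D] = ⊗ incoming = [64, 28]

b[D] = [64, 28]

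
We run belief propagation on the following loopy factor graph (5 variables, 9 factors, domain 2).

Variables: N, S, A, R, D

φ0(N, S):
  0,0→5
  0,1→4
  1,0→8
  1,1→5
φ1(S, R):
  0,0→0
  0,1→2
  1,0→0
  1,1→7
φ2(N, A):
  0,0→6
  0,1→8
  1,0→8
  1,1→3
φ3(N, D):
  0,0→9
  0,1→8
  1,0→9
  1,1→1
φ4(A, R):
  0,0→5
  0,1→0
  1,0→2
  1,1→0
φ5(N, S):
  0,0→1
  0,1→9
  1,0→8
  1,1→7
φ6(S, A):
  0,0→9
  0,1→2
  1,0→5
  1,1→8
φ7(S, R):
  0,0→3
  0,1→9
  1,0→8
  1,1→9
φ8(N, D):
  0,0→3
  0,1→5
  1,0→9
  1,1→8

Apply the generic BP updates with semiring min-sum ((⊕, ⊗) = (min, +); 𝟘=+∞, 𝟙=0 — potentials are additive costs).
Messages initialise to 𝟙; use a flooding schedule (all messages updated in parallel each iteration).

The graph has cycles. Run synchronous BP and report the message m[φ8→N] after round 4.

init: all messages = 𝟙 over 2 values
r1 m[φ0→N] = [4, 5]
r1 m[φ0→S] = [5, 4]
r1 m[φ1→S] = [0, 0]
r1 m[φ1→R] = [0, 2]
r1 m[φ2→N] = [6, 3]
r1 m[φ2→A] = [6, 3]
r1 m[φ3→N] = [8, 1]
r1 m[φ3→D] = [9, 1]
r1 m[φ4→A] = [0, 0]
r1 m[φ4→R] = [2, 0]
r1 m[φ5→N] = [1, 7]
r1 m[φ5→S] = [1, 7]
r1 m[φ6→S] = [2, 5]
r1 m[φ6→A] = [5, 2]
r1 m[φ7→S] = [3, 8]
r1 m[φ7→R] = [3, 9]
r1 m[φ8→N] = [3, 8]
r1 m[φ8→D] = [3, 5]
r1 m[N→φ0] = [0, 0]
r1 m[N→φ2] = [0, 0]
r1 m[N→φ3] = [0, 0]
r1 m[N→φ5] = [0, 0]
r1 m[N→φ8] = [0, 0]
r1 m[S→φ0] = [0, 0]
r1 m[S→φ1] = [0, 0]
r1 m[S→φ5] = [0, 0]
r1 m[S→φ6] = [0, 0]
r1 m[S→φ7] = [0, 0]
r1 m[A→φ2] = [0, 0]
r1 m[A→φ4] = [0, 0]
r1 m[A→φ6] = [0, 0]
r1 m[R→φ1] = [0, 0]
r1 m[R→φ4] = [0, 0]
r1 m[R→φ7] = [0, 0]
r1 m[D→φ3] = [0, 0]
r1 m[D→φ8] = [0, 0]
r2 m[φ0→N] = [4, 5]
r2 m[φ0→S] = [5, 4]
r2 m[φ1→S] = [0, 0]
r2 m[φ1→R] = [0, 2]
r2 m[φ2→N] = [6, 3]
r2 m[φ2→A] = [6, 3]
r2 m[φ3→N] = [8, 1]
r2 m[φ3→D] = [9, 1]
r2 m[φ4→A] = [0, 0]
r2 m[φ4→R] = [2, 0]
r2 m[φ5→N] = [1, 7]
r2 m[φ5→S] = [1, 7]
r2 m[φ6→S] = [2, 5]
r2 m[φ6→A] = [5, 2]
r2 m[φ7→S] = [3, 8]
r2 m[φ7→R] = [3, 9]
r2 m[φ8→N] = [3, 8]
r2 m[φ8→D] = [3, 5]
r2 m[N→φ0] = [18, 19]
r2 m[N→φ2] = [16, 21]
r2 m[N→φ3] = [14, 23]
r2 m[N→φ5] = [21, 17]
r2 m[N→φ8] = [19, 16]
r2 m[S→φ0] = [6, 20]
r2 m[S→φ1] = [11, 24]
r2 m[S→φ5] = [10, 17]
r2 m[S→φ6] = [9, 19]
r2 m[S→φ7] = [8, 16]
r2 m[A→φ2] = [5, 2]
r2 m[A→φ4] = [11, 5]
r2 m[A→φ6] = [6, 3]
r2 m[R→φ1] = [5, 9]
r2 m[R→φ4] = [3, 11]
r2 m[R→φ7] = [2, 2]
r2 m[D→φ3] = [3, 5]
r2 m[D→φ8] = [9, 1]
r3 m[φ0→N] = [11, 14]
r3 m[φ0→S] = [23, 22]
r3 m[φ1→S] = [5, 5]
r3 m[φ1→R] = [11, 13]
r3 m[φ2→N] = [10, 5]
r3 m[φ2→A] = [22, 24]
r3 m[φ3→N] = [12, 6]
r3 m[φ3→D] = [23, 22]
r3 m[φ4→A] = [8, 5]
r3 m[φ4→R] = [7, 5]
r3 m[φ5→N] = [11, 18]
r3 m[φ5→S] = [22, 24]
r3 m[φ6→S] = [5, 11]
r3 m[φ6→A] = [18, 11]
r3 m[φ7→S] = [5, 10]
r3 m[φ7→R] = [11, 17]
r3 m[φ8→N] = [6, 9]
r3 m[φ8→D] = [22, 24]
r3 m[N→φ0] = [18, 19]
r3 m[N→φ2] = [16, 21]
r3 m[N→φ3] = [14, 23]
r3 m[N→φ5] = [21, 17]
r3 m[N→φ8] = [19, 16]
r3 m[S→φ0] = [6, 20]
r3 m[S→φ1] = [11, 24]
r3 m[S→φ5] = [10, 17]
r3 m[S→φ6] = [9, 19]
r3 m[S→φ7] = [8, 16]
r3 m[A→φ2] = [5, 2]
r3 m[A→φ4] = [11, 5]
r3 m[A→φ6] = [6, 3]
r3 m[R→φ1] = [5, 9]
r3 m[R→φ4] = [3, 11]
r3 m[R→φ7] = [2, 2]
r3 m[D→φ3] = [3, 5]
r3 m[D→φ8] = [9, 1]
r4 m[φ0→N] = [11, 14]
r4 m[φ0→S] = [23, 22]
r4 m[φ1→S] = [5, 5]
r4 m[φ1→R] = [11, 13]
r4 m[φ2→N] = [10, 5]
r4 m[φ2→A] = [22, 24]
r4 m[φ3→N] = [12, 6]
r4 m[φ3→D] = [23, 22]
r4 m[φ4→A] = [8, 5]
r4 m[φ4→R] = [7, 5]
r4 m[φ5→N] = [11, 18]
r4 m[φ5→S] = [22, 24]
r4 m[φ6→S] = [5, 11]
r4 m[φ6→A] = [18, 11]
r4 m[φ7→S] = [5, 10]
r4 m[φ7→R] = [11, 17]
r4 m[φ8→N] = [6, 9]
r4 m[φ8→D] = [22, 24]
r4 m[N→φ0] = [39, 38]
r4 m[N→φ2] = [40, 47]
r4 m[N→φ3] = [38, 46]
r4 m[N→φ5] = [39, 34]
r4 m[N→φ8] = [44, 43]
r4 m[S→φ0] = [37, 50]
r4 m[S→φ1] = [55, 67]
r4 m[S→φ5] = [38, 48]
r4 m[S→φ6] = [55, 61]
r4 m[S→φ7] = [55, 62]
r4 m[A→φ2] = [26, 16]
r4 m[A→φ4] = [40, 35]
r4 m[A→φ6] = [30, 29]
r4 m[R→φ1] = [18, 22]
r4 m[R→φ4] = [22, 30]
r4 m[R→φ7] = [18, 18]
r4 m[D→φ3] = [22, 24]
r4 m[D→φ8] = [23, 22]

message @ round 4 = [6, 9]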